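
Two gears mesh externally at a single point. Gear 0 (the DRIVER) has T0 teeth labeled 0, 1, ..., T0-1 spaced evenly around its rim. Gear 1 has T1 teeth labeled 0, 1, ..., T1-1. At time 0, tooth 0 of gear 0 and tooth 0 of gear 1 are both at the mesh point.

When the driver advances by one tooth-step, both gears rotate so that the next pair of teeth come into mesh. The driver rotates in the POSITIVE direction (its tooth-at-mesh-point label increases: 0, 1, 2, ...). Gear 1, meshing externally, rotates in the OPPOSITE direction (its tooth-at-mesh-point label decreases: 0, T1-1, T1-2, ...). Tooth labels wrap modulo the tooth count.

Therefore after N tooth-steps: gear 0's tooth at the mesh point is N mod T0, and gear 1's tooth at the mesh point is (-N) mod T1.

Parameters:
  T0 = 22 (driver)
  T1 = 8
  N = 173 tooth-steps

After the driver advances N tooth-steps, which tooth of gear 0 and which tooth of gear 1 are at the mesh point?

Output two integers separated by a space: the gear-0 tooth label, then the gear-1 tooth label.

Answer: 19 3

Derivation:
Gear 0 (driver, T0=22): tooth at mesh = N mod T0
  173 = 7 * 22 + 19, so 173 mod 22 = 19
  gear 0 tooth = 19
Gear 1 (driven, T1=8): tooth at mesh = (-N) mod T1
  173 = 21 * 8 + 5, so 173 mod 8 = 5
  (-173) mod 8 = (-5) mod 8 = 8 - 5 = 3
Mesh after 173 steps: gear-0 tooth 19 meets gear-1 tooth 3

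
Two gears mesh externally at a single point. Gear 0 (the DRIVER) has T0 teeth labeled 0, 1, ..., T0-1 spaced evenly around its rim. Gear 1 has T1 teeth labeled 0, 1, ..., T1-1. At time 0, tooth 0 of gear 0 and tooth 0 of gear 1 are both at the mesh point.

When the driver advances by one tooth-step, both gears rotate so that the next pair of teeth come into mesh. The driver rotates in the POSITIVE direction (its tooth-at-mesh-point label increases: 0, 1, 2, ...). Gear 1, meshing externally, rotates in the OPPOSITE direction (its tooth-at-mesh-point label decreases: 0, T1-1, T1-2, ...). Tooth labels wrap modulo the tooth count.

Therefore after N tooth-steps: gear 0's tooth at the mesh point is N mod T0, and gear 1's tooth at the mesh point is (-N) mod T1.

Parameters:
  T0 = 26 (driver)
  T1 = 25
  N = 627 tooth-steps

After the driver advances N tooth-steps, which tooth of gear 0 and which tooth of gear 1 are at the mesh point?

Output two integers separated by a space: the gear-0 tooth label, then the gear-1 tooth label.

Gear 0 (driver, T0=26): tooth at mesh = N mod T0
  627 = 24 * 26 + 3, so 627 mod 26 = 3
  gear 0 tooth = 3
Gear 1 (driven, T1=25): tooth at mesh = (-N) mod T1
  627 = 25 * 25 + 2, so 627 mod 25 = 2
  (-627) mod 25 = (-2) mod 25 = 25 - 2 = 23
Mesh after 627 steps: gear-0 tooth 3 meets gear-1 tooth 23

Answer: 3 23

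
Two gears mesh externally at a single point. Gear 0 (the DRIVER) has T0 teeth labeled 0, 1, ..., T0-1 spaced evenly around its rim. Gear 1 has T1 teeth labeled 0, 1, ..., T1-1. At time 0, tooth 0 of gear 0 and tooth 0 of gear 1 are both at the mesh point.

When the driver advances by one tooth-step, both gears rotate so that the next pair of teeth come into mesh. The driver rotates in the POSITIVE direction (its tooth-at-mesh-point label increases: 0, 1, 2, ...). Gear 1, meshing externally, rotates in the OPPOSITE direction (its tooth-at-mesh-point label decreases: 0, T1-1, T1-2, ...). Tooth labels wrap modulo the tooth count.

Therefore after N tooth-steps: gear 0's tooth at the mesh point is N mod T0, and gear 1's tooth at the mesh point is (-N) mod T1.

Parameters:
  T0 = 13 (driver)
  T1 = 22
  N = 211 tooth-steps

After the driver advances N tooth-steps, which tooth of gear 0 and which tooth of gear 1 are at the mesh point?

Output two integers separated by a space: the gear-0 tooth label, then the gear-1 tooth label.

Answer: 3 9

Derivation:
Gear 0 (driver, T0=13): tooth at mesh = N mod T0
  211 = 16 * 13 + 3, so 211 mod 13 = 3
  gear 0 tooth = 3
Gear 1 (driven, T1=22): tooth at mesh = (-N) mod T1
  211 = 9 * 22 + 13, so 211 mod 22 = 13
  (-211) mod 22 = (-13) mod 22 = 22 - 13 = 9
Mesh after 211 steps: gear-0 tooth 3 meets gear-1 tooth 9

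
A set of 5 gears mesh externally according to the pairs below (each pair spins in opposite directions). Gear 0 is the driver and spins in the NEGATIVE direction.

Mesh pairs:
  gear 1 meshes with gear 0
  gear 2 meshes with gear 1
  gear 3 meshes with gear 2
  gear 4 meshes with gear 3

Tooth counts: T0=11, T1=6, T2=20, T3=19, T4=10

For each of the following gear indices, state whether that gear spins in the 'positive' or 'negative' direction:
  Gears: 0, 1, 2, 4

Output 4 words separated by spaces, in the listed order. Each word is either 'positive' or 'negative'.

Answer: negative positive negative negative

Derivation:
Gear 0 (driver): negative (depth 0)
  gear 1: meshes with gear 0 -> depth 1 -> positive (opposite of gear 0)
  gear 2: meshes with gear 1 -> depth 2 -> negative (opposite of gear 1)
  gear 3: meshes with gear 2 -> depth 3 -> positive (opposite of gear 2)
  gear 4: meshes with gear 3 -> depth 4 -> negative (opposite of gear 3)
Queried indices 0, 1, 2, 4 -> negative, positive, negative, negative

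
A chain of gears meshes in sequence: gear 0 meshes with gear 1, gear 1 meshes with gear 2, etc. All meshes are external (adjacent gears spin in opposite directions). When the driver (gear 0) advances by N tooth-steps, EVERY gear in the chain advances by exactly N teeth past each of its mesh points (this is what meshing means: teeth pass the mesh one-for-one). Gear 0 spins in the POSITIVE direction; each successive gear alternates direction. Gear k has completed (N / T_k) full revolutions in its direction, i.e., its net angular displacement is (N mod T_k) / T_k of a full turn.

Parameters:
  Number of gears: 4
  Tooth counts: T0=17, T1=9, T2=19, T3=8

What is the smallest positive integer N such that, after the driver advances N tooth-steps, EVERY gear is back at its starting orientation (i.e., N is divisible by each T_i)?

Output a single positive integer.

Gear k returns to start when N is a multiple of T_k.
All gears at start simultaneously when N is a common multiple of [17, 9, 19, 8]; the smallest such N is lcm(17, 9, 19, 8).
Start: lcm = T0 = 17
Fold in T1=9: gcd(17, 9) = 1; lcm(17, 9) = 17 * 9 / 1 = 153 / 1 = 153
Fold in T2=19: gcd(153, 19) = 1; lcm(153, 19) = 153 * 19 / 1 = 2907 / 1 = 2907
Fold in T3=8: gcd(2907, 8) = 1; lcm(2907, 8) = 2907 * 8 / 1 = 23256 / 1 = 23256
Full cycle length = 23256

Answer: 23256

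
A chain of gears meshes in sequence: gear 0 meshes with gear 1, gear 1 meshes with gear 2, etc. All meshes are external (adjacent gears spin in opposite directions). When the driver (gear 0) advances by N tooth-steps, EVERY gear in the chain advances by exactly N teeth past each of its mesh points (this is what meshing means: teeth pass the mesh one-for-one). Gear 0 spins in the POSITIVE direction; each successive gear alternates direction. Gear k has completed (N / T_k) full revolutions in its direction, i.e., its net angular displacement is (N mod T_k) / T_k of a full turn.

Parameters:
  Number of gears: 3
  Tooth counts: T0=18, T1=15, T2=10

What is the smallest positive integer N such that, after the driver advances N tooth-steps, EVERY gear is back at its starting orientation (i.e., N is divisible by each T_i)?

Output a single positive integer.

Gear k returns to start when N is a multiple of T_k.
All gears at start simultaneously when N is a common multiple of [18, 15, 10]; the smallest such N is lcm(18, 15, 10).
Start: lcm = T0 = 18
Fold in T1=15: gcd(18, 15) = 3; lcm(18, 15) = 18 * 15 / 3 = 270 / 3 = 90
Fold in T2=10: gcd(90, 10) = 10; lcm(90, 10) = 90 * 10 / 10 = 900 / 10 = 90
Full cycle length = 90

Answer: 90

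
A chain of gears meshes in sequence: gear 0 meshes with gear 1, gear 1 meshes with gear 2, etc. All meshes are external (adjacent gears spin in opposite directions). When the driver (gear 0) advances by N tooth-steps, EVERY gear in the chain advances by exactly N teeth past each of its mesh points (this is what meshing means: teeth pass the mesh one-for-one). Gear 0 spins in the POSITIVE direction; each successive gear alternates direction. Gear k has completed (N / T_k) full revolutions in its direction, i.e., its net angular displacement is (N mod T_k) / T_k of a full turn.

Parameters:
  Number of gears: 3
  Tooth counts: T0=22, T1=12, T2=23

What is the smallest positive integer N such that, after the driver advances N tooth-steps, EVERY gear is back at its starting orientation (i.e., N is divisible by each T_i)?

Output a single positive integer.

Gear k returns to start when N is a multiple of T_k.
All gears at start simultaneously when N is a common multiple of [22, 12, 23]; the smallest such N is lcm(22, 12, 23).
Start: lcm = T0 = 22
Fold in T1=12: gcd(22, 12) = 2; lcm(22, 12) = 22 * 12 / 2 = 264 / 2 = 132
Fold in T2=23: gcd(132, 23) = 1; lcm(132, 23) = 132 * 23 / 1 = 3036 / 1 = 3036
Full cycle length = 3036

Answer: 3036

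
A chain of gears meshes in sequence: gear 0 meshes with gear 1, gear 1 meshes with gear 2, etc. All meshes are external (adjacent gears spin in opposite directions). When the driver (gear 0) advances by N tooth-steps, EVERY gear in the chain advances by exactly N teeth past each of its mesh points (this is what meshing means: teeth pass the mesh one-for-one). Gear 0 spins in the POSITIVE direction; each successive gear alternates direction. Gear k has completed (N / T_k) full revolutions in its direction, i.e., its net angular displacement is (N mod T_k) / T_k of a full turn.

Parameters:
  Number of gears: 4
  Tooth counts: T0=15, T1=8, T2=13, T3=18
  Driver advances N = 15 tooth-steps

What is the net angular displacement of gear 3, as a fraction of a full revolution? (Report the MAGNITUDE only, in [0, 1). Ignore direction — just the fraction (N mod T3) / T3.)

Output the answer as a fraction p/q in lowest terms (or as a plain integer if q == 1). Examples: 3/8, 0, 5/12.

Chain of 4 gears, tooth counts: [15, 8, 13, 18]
  gear 0: T0=15, direction=positive, advance = 15 mod 15 = 0 teeth = 0/15 turn
  gear 1: T1=8, direction=negative, advance = 15 mod 8 = 7 teeth = 7/8 turn
  gear 2: T2=13, direction=positive, advance = 15 mod 13 = 2 teeth = 2/13 turn
  gear 3: T3=18, direction=negative, advance = 15 mod 18 = 15 teeth = 15/18 turn
Gear 3: 15 mod 18 = 15
Fraction = 15 / 18 = 5/6 (gcd(15,18)=3) = 5/6

Answer: 5/6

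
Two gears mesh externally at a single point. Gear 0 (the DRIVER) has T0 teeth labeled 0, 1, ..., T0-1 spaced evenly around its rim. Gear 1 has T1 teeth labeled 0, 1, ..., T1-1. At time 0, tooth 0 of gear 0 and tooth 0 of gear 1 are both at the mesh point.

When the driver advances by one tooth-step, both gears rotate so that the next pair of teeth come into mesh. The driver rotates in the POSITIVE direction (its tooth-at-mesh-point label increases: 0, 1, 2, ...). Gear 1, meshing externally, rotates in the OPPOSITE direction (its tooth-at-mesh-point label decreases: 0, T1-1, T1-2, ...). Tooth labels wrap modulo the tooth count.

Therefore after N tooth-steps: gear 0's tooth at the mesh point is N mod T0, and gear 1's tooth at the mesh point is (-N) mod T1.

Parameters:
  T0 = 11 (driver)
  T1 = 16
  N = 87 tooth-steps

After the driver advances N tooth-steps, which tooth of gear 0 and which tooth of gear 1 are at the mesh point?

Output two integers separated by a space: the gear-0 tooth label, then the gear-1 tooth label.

Answer: 10 9

Derivation:
Gear 0 (driver, T0=11): tooth at mesh = N mod T0
  87 = 7 * 11 + 10, so 87 mod 11 = 10
  gear 0 tooth = 10
Gear 1 (driven, T1=16): tooth at mesh = (-N) mod T1
  87 = 5 * 16 + 7, so 87 mod 16 = 7
  (-87) mod 16 = (-7) mod 16 = 16 - 7 = 9
Mesh after 87 steps: gear-0 tooth 10 meets gear-1 tooth 9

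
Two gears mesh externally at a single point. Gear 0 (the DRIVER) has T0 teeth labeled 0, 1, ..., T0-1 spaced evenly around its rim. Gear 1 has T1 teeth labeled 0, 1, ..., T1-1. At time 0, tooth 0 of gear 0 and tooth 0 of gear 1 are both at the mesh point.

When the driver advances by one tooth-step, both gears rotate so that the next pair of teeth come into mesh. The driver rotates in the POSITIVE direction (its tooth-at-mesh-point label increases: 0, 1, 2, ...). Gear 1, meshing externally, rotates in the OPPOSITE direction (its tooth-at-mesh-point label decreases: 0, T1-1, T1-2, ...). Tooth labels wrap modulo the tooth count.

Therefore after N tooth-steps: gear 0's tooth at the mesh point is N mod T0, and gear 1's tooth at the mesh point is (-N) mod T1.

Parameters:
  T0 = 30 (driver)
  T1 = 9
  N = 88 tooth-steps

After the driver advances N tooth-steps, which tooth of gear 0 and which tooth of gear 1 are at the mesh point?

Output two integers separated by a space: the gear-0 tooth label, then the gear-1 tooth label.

Gear 0 (driver, T0=30): tooth at mesh = N mod T0
  88 = 2 * 30 + 28, so 88 mod 30 = 28
  gear 0 tooth = 28
Gear 1 (driven, T1=9): tooth at mesh = (-N) mod T1
  88 = 9 * 9 + 7, so 88 mod 9 = 7
  (-88) mod 9 = (-7) mod 9 = 9 - 7 = 2
Mesh after 88 steps: gear-0 tooth 28 meets gear-1 tooth 2

Answer: 28 2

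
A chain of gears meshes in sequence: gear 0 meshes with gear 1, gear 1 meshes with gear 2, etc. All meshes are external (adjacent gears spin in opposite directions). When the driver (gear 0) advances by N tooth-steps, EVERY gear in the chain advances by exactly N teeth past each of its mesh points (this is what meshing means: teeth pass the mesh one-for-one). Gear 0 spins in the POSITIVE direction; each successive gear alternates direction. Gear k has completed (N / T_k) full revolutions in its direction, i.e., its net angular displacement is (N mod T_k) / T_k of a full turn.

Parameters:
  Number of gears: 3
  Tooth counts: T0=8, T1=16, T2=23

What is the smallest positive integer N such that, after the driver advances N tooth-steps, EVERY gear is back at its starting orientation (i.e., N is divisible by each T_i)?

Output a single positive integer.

Answer: 368

Derivation:
Gear k returns to start when N is a multiple of T_k.
All gears at start simultaneously when N is a common multiple of [8, 16, 23]; the smallest such N is lcm(8, 16, 23).
Start: lcm = T0 = 8
Fold in T1=16: gcd(8, 16) = 8; lcm(8, 16) = 8 * 16 / 8 = 128 / 8 = 16
Fold in T2=23: gcd(16, 23) = 1; lcm(16, 23) = 16 * 23 / 1 = 368 / 1 = 368
Full cycle length = 368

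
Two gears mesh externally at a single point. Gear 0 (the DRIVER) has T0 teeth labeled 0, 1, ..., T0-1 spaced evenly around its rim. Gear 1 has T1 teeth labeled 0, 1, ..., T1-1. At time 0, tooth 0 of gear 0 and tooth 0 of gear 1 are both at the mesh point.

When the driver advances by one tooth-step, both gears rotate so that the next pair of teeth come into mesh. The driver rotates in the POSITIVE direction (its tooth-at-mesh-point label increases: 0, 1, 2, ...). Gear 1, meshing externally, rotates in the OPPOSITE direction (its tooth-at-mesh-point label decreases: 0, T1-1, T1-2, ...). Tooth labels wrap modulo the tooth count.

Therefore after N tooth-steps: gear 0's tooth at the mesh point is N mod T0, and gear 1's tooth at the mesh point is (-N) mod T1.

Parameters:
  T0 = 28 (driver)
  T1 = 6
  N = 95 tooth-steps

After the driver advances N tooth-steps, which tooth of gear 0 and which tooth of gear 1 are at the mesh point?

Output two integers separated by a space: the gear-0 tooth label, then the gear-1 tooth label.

Answer: 11 1

Derivation:
Gear 0 (driver, T0=28): tooth at mesh = N mod T0
  95 = 3 * 28 + 11, so 95 mod 28 = 11
  gear 0 tooth = 11
Gear 1 (driven, T1=6): tooth at mesh = (-N) mod T1
  95 = 15 * 6 + 5, so 95 mod 6 = 5
  (-95) mod 6 = (-5) mod 6 = 6 - 5 = 1
Mesh after 95 steps: gear-0 tooth 11 meets gear-1 tooth 1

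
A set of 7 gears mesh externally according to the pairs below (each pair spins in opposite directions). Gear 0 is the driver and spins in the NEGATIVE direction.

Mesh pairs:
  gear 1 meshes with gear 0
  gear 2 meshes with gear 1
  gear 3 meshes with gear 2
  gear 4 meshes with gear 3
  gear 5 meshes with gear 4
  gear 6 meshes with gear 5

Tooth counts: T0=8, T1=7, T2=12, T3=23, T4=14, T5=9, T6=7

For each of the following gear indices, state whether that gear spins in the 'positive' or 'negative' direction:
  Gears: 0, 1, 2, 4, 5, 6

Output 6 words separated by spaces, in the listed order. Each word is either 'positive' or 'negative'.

Answer: negative positive negative negative positive negative

Derivation:
Gear 0 (driver): negative (depth 0)
  gear 1: meshes with gear 0 -> depth 1 -> positive (opposite of gear 0)
  gear 2: meshes with gear 1 -> depth 2 -> negative (opposite of gear 1)
  gear 3: meshes with gear 2 -> depth 3 -> positive (opposite of gear 2)
  gear 4: meshes with gear 3 -> depth 4 -> negative (opposite of gear 3)
  gear 5: meshes with gear 4 -> depth 5 -> positive (opposite of gear 4)
  gear 6: meshes with gear 5 -> depth 6 -> negative (opposite of gear 5)
Queried indices 0, 1, 2, 4, 5, 6 -> negative, positive, negative, negative, positive, negative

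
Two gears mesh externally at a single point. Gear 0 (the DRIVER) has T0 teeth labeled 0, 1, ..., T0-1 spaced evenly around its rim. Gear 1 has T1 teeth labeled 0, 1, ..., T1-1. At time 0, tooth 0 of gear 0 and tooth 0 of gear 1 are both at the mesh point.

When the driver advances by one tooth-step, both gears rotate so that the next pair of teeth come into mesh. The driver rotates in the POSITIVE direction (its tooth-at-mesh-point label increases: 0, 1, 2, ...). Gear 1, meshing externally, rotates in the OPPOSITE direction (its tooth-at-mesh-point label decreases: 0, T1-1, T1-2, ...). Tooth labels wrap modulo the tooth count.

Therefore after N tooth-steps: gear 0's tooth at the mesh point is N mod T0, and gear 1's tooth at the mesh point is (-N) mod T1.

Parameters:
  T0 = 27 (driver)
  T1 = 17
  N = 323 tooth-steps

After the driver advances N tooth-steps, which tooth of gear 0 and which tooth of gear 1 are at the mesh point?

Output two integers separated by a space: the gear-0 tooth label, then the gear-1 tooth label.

Gear 0 (driver, T0=27): tooth at mesh = N mod T0
  323 = 11 * 27 + 26, so 323 mod 27 = 26
  gear 0 tooth = 26
Gear 1 (driven, T1=17): tooth at mesh = (-N) mod T1
  323 = 19 * 17 + 0, so 323 mod 17 = 0
  (-323) mod 17 = 0
Mesh after 323 steps: gear-0 tooth 26 meets gear-1 tooth 0

Answer: 26 0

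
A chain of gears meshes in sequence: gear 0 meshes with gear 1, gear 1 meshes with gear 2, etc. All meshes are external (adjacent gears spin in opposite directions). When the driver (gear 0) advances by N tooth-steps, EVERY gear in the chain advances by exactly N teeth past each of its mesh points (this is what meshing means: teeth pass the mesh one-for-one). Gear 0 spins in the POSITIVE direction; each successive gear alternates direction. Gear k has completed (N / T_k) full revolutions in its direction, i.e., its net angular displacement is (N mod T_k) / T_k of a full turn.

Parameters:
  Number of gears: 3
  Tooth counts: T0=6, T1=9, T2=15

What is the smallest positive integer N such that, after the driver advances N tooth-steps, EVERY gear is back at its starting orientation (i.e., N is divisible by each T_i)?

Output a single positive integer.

Gear k returns to start when N is a multiple of T_k.
All gears at start simultaneously when N is a common multiple of [6, 9, 15]; the smallest such N is lcm(6, 9, 15).
Start: lcm = T0 = 6
Fold in T1=9: gcd(6, 9) = 3; lcm(6, 9) = 6 * 9 / 3 = 54 / 3 = 18
Fold in T2=15: gcd(18, 15) = 3; lcm(18, 15) = 18 * 15 / 3 = 270 / 3 = 90
Full cycle length = 90

Answer: 90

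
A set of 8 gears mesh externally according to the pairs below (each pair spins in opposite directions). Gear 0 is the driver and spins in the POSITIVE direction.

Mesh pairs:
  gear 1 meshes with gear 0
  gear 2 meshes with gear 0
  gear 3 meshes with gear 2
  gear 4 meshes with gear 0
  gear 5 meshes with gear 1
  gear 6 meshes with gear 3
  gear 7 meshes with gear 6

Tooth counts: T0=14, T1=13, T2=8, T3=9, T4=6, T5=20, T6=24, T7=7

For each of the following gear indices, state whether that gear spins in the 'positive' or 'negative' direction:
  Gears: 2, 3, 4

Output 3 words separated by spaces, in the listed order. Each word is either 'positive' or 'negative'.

Gear 0 (driver): positive (depth 0)
  gear 1: meshes with gear 0 -> depth 1 -> negative (opposite of gear 0)
  gear 2: meshes with gear 0 -> depth 1 -> negative (opposite of gear 0)
  gear 3: meshes with gear 2 -> depth 2 -> positive (opposite of gear 2)
  gear 4: meshes with gear 0 -> depth 1 -> negative (opposite of gear 0)
  gear 5: meshes with gear 1 -> depth 2 -> positive (opposite of gear 1)
  gear 6: meshes with gear 3 -> depth 3 -> negative (opposite of gear 3)
  gear 7: meshes with gear 6 -> depth 4 -> positive (opposite of gear 6)
Queried indices 2, 3, 4 -> negative, positive, negative

Answer: negative positive negative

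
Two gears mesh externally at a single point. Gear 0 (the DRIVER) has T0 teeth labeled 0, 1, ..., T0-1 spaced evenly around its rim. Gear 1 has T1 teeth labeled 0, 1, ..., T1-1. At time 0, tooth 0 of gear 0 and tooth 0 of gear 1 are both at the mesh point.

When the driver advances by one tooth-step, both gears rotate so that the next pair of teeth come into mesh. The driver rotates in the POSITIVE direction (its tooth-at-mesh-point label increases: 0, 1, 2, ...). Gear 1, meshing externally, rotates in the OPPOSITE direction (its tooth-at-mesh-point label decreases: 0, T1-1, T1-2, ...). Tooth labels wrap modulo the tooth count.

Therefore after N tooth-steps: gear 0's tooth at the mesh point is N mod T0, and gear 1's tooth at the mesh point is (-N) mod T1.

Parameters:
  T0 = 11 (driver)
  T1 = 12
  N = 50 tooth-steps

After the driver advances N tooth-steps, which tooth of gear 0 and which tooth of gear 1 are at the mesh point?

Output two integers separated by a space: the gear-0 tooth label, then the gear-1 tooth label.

Gear 0 (driver, T0=11): tooth at mesh = N mod T0
  50 = 4 * 11 + 6, so 50 mod 11 = 6
  gear 0 tooth = 6
Gear 1 (driven, T1=12): tooth at mesh = (-N) mod T1
  50 = 4 * 12 + 2, so 50 mod 12 = 2
  (-50) mod 12 = (-2) mod 12 = 12 - 2 = 10
Mesh after 50 steps: gear-0 tooth 6 meets gear-1 tooth 10

Answer: 6 10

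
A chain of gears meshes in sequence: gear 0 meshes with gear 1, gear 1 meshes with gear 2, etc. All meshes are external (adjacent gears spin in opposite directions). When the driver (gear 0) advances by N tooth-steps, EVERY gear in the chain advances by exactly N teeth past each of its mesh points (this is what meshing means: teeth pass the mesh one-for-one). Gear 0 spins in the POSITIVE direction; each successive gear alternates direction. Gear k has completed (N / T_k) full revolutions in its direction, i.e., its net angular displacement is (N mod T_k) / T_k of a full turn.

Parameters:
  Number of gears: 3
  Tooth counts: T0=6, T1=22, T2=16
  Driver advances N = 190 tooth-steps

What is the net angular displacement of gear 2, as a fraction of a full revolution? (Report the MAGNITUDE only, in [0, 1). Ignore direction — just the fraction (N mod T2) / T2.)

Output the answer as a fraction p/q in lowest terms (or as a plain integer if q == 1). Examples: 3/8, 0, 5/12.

Chain of 3 gears, tooth counts: [6, 22, 16]
  gear 0: T0=6, direction=positive, advance = 190 mod 6 = 4 teeth = 4/6 turn
  gear 1: T1=22, direction=negative, advance = 190 mod 22 = 14 teeth = 14/22 turn
  gear 2: T2=16, direction=positive, advance = 190 mod 16 = 14 teeth = 14/16 turn
Gear 2: 190 mod 16 = 14
Fraction = 14 / 16 = 7/8 (gcd(14,16)=2) = 7/8

Answer: 7/8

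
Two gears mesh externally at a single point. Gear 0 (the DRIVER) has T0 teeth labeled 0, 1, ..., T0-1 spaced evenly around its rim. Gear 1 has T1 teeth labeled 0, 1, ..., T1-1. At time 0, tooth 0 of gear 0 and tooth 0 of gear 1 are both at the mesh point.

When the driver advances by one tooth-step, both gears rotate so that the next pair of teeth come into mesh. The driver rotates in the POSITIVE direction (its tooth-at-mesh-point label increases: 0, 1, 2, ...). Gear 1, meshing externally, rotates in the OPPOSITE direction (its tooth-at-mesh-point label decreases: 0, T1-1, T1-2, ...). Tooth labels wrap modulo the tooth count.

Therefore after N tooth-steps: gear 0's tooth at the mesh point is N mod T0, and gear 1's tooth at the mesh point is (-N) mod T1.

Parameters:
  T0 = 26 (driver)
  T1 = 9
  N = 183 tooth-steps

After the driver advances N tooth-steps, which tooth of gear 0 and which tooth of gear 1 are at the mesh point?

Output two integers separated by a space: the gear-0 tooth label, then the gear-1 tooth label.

Answer: 1 6

Derivation:
Gear 0 (driver, T0=26): tooth at mesh = N mod T0
  183 = 7 * 26 + 1, so 183 mod 26 = 1
  gear 0 tooth = 1
Gear 1 (driven, T1=9): tooth at mesh = (-N) mod T1
  183 = 20 * 9 + 3, so 183 mod 9 = 3
  (-183) mod 9 = (-3) mod 9 = 9 - 3 = 6
Mesh after 183 steps: gear-0 tooth 1 meets gear-1 tooth 6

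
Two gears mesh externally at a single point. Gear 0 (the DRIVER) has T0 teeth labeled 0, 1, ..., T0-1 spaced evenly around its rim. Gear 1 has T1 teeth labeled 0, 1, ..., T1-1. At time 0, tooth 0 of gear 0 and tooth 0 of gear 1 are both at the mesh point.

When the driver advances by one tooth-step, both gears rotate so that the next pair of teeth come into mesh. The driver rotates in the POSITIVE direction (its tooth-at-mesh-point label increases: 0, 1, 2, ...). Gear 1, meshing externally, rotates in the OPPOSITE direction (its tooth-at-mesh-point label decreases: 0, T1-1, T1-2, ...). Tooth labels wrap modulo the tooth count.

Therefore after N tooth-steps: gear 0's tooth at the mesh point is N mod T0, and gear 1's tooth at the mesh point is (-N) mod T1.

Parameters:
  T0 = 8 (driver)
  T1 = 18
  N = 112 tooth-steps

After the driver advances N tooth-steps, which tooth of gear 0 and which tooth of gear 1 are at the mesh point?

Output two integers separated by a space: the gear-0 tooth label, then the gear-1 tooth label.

Answer: 0 14

Derivation:
Gear 0 (driver, T0=8): tooth at mesh = N mod T0
  112 = 14 * 8 + 0, so 112 mod 8 = 0
  gear 0 tooth = 0
Gear 1 (driven, T1=18): tooth at mesh = (-N) mod T1
  112 = 6 * 18 + 4, so 112 mod 18 = 4
  (-112) mod 18 = (-4) mod 18 = 18 - 4 = 14
Mesh after 112 steps: gear-0 tooth 0 meets gear-1 tooth 14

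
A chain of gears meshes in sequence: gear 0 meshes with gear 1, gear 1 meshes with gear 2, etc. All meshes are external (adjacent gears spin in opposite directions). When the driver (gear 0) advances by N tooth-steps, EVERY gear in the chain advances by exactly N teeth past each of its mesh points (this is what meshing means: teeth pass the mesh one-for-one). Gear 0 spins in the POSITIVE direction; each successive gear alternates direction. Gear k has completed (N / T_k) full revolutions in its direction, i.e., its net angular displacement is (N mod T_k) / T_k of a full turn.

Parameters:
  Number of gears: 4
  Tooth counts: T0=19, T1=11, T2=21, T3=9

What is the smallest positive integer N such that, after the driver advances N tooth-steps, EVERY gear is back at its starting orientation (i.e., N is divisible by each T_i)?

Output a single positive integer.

Answer: 13167

Derivation:
Gear k returns to start when N is a multiple of T_k.
All gears at start simultaneously when N is a common multiple of [19, 11, 21, 9]; the smallest such N is lcm(19, 11, 21, 9).
Start: lcm = T0 = 19
Fold in T1=11: gcd(19, 11) = 1; lcm(19, 11) = 19 * 11 / 1 = 209 / 1 = 209
Fold in T2=21: gcd(209, 21) = 1; lcm(209, 21) = 209 * 21 / 1 = 4389 / 1 = 4389
Fold in T3=9: gcd(4389, 9) = 3; lcm(4389, 9) = 4389 * 9 / 3 = 39501 / 3 = 13167
Full cycle length = 13167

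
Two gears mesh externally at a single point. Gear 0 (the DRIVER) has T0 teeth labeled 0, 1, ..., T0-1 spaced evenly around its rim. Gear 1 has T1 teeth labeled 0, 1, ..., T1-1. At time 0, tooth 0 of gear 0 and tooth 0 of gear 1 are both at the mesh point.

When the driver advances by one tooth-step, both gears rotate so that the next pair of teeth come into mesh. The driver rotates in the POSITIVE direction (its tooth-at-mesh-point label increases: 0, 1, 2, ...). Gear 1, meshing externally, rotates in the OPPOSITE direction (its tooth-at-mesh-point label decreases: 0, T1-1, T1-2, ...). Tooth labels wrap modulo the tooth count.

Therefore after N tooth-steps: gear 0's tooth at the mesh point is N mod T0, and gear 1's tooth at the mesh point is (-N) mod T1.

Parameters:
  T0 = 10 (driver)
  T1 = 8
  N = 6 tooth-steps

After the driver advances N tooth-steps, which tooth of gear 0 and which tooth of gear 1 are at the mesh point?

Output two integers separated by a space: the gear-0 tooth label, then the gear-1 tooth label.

Gear 0 (driver, T0=10): tooth at mesh = N mod T0
  6 = 0 * 10 + 6, so 6 mod 10 = 6
  gear 0 tooth = 6
Gear 1 (driven, T1=8): tooth at mesh = (-N) mod T1
  6 = 0 * 8 + 6, so 6 mod 8 = 6
  (-6) mod 8 = (-6) mod 8 = 8 - 6 = 2
Mesh after 6 steps: gear-0 tooth 6 meets gear-1 tooth 2

Answer: 6 2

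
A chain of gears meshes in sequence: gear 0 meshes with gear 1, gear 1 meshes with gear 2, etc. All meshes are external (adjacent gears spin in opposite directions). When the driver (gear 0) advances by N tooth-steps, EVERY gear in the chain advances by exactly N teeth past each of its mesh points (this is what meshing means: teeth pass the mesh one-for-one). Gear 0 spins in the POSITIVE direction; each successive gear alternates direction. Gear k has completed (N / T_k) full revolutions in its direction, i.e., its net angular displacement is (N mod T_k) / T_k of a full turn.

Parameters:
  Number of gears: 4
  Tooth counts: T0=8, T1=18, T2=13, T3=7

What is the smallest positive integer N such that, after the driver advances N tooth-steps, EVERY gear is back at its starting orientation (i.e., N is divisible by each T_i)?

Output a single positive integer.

Answer: 6552

Derivation:
Gear k returns to start when N is a multiple of T_k.
All gears at start simultaneously when N is a common multiple of [8, 18, 13, 7]; the smallest such N is lcm(8, 18, 13, 7).
Start: lcm = T0 = 8
Fold in T1=18: gcd(8, 18) = 2; lcm(8, 18) = 8 * 18 / 2 = 144 / 2 = 72
Fold in T2=13: gcd(72, 13) = 1; lcm(72, 13) = 72 * 13 / 1 = 936 / 1 = 936
Fold in T3=7: gcd(936, 7) = 1; lcm(936, 7) = 936 * 7 / 1 = 6552 / 1 = 6552
Full cycle length = 6552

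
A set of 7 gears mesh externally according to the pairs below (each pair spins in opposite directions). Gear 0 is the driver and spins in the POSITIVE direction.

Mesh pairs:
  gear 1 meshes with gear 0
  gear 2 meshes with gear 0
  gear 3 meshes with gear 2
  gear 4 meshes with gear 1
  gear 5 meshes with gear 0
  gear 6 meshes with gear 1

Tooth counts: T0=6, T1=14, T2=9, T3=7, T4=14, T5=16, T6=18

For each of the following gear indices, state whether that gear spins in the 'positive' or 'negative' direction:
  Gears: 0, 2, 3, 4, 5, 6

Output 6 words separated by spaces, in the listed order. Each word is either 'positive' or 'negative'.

Gear 0 (driver): positive (depth 0)
  gear 1: meshes with gear 0 -> depth 1 -> negative (opposite of gear 0)
  gear 2: meshes with gear 0 -> depth 1 -> negative (opposite of gear 0)
  gear 3: meshes with gear 2 -> depth 2 -> positive (opposite of gear 2)
  gear 4: meshes with gear 1 -> depth 2 -> positive (opposite of gear 1)
  gear 5: meshes with gear 0 -> depth 1 -> negative (opposite of gear 0)
  gear 6: meshes with gear 1 -> depth 2 -> positive (opposite of gear 1)
Queried indices 0, 2, 3, 4, 5, 6 -> positive, negative, positive, positive, negative, positive

Answer: positive negative positive positive negative positive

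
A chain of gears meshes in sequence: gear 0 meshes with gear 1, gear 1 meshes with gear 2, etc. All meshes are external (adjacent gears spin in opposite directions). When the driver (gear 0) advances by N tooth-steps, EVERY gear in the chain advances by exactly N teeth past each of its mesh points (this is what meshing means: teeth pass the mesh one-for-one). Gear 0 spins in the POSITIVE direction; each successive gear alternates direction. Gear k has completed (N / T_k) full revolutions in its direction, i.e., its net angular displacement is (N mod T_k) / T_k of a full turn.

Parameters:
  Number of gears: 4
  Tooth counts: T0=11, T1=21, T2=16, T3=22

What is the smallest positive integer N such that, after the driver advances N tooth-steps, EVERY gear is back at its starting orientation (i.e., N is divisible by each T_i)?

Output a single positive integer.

Gear k returns to start when N is a multiple of T_k.
All gears at start simultaneously when N is a common multiple of [11, 21, 16, 22]; the smallest such N is lcm(11, 21, 16, 22).
Start: lcm = T0 = 11
Fold in T1=21: gcd(11, 21) = 1; lcm(11, 21) = 11 * 21 / 1 = 231 / 1 = 231
Fold in T2=16: gcd(231, 16) = 1; lcm(231, 16) = 231 * 16 / 1 = 3696 / 1 = 3696
Fold in T3=22: gcd(3696, 22) = 22; lcm(3696, 22) = 3696 * 22 / 22 = 81312 / 22 = 3696
Full cycle length = 3696

Answer: 3696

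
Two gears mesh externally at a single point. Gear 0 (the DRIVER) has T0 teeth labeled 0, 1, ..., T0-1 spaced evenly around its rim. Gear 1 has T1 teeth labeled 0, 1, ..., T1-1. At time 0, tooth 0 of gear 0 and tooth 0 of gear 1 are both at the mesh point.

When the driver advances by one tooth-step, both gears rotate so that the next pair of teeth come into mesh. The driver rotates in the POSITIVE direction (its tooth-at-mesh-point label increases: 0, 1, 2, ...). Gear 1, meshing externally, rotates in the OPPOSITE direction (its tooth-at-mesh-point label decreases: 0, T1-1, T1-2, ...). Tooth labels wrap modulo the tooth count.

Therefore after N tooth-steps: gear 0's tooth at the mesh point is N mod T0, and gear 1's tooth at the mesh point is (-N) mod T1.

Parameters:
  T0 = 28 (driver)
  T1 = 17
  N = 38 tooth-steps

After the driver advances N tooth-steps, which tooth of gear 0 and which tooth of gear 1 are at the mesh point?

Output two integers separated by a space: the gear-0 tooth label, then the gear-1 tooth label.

Gear 0 (driver, T0=28): tooth at mesh = N mod T0
  38 = 1 * 28 + 10, so 38 mod 28 = 10
  gear 0 tooth = 10
Gear 1 (driven, T1=17): tooth at mesh = (-N) mod T1
  38 = 2 * 17 + 4, so 38 mod 17 = 4
  (-38) mod 17 = (-4) mod 17 = 17 - 4 = 13
Mesh after 38 steps: gear-0 tooth 10 meets gear-1 tooth 13

Answer: 10 13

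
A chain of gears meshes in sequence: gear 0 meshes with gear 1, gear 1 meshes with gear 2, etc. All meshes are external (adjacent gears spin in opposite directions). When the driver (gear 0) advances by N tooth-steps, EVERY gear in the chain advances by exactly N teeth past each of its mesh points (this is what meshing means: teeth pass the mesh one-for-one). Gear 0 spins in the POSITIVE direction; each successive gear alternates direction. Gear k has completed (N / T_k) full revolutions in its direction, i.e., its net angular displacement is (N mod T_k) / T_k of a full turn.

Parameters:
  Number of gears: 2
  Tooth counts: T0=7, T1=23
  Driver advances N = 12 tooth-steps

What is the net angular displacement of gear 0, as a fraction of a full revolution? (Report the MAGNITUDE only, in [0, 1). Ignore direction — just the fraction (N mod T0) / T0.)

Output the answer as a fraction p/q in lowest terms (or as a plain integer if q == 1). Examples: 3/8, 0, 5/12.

Answer: 5/7

Derivation:
Chain of 2 gears, tooth counts: [7, 23]
  gear 0: T0=7, direction=positive, advance = 12 mod 7 = 5 teeth = 5/7 turn
  gear 1: T1=23, direction=negative, advance = 12 mod 23 = 12 teeth = 12/23 turn
Gear 0: 12 mod 7 = 5
Fraction = 5 / 7 = 5/7 (gcd(5,7)=1) = 5/7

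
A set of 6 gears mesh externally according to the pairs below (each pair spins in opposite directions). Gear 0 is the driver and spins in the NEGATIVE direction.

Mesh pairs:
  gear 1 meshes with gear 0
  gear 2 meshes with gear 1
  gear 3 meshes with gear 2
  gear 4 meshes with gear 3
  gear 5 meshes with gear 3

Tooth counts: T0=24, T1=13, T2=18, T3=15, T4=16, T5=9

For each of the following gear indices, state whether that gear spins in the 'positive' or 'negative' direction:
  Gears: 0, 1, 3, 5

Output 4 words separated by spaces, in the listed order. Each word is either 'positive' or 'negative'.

Answer: negative positive positive negative

Derivation:
Gear 0 (driver): negative (depth 0)
  gear 1: meshes with gear 0 -> depth 1 -> positive (opposite of gear 0)
  gear 2: meshes with gear 1 -> depth 2 -> negative (opposite of gear 1)
  gear 3: meshes with gear 2 -> depth 3 -> positive (opposite of gear 2)
  gear 4: meshes with gear 3 -> depth 4 -> negative (opposite of gear 3)
  gear 5: meshes with gear 3 -> depth 4 -> negative (opposite of gear 3)
Queried indices 0, 1, 3, 5 -> negative, positive, positive, negative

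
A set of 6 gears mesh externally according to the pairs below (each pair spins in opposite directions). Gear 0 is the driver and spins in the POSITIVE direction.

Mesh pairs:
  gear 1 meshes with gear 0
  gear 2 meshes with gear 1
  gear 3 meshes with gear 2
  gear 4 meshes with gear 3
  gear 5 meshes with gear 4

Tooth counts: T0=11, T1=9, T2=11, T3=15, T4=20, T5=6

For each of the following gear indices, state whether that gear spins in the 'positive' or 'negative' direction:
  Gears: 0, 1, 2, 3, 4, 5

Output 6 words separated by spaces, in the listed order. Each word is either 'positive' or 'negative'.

Answer: positive negative positive negative positive negative

Derivation:
Gear 0 (driver): positive (depth 0)
  gear 1: meshes with gear 0 -> depth 1 -> negative (opposite of gear 0)
  gear 2: meshes with gear 1 -> depth 2 -> positive (opposite of gear 1)
  gear 3: meshes with gear 2 -> depth 3 -> negative (opposite of gear 2)
  gear 4: meshes with gear 3 -> depth 4 -> positive (opposite of gear 3)
  gear 5: meshes with gear 4 -> depth 5 -> negative (opposite of gear 4)
Queried indices 0, 1, 2, 3, 4, 5 -> positive, negative, positive, negative, positive, negative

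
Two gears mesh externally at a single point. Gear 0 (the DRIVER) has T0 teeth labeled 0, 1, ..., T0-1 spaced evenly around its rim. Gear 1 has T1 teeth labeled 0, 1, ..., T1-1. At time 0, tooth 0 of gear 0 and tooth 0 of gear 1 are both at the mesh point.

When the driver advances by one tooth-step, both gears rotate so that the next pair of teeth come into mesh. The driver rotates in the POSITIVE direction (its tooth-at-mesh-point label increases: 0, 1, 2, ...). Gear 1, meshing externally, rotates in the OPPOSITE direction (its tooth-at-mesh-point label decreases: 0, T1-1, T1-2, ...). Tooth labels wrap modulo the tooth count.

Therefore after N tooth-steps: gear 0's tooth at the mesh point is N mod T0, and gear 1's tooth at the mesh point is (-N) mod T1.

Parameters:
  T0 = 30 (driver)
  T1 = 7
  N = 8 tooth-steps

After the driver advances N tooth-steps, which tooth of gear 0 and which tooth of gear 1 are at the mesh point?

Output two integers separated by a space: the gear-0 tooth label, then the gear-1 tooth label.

Answer: 8 6

Derivation:
Gear 0 (driver, T0=30): tooth at mesh = N mod T0
  8 = 0 * 30 + 8, so 8 mod 30 = 8
  gear 0 tooth = 8
Gear 1 (driven, T1=7): tooth at mesh = (-N) mod T1
  8 = 1 * 7 + 1, so 8 mod 7 = 1
  (-8) mod 7 = (-1) mod 7 = 7 - 1 = 6
Mesh after 8 steps: gear-0 tooth 8 meets gear-1 tooth 6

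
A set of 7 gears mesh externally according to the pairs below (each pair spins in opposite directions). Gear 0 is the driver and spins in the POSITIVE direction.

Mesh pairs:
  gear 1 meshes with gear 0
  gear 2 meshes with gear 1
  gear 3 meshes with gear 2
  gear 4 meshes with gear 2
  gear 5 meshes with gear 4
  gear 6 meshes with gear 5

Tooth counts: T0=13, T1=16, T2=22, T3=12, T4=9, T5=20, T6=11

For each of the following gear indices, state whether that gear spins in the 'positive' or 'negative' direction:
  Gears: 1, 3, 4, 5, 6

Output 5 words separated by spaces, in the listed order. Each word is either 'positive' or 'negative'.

Gear 0 (driver): positive (depth 0)
  gear 1: meshes with gear 0 -> depth 1 -> negative (opposite of gear 0)
  gear 2: meshes with gear 1 -> depth 2 -> positive (opposite of gear 1)
  gear 3: meshes with gear 2 -> depth 3 -> negative (opposite of gear 2)
  gear 4: meshes with gear 2 -> depth 3 -> negative (opposite of gear 2)
  gear 5: meshes with gear 4 -> depth 4 -> positive (opposite of gear 4)
  gear 6: meshes with gear 5 -> depth 5 -> negative (opposite of gear 5)
Queried indices 1, 3, 4, 5, 6 -> negative, negative, negative, positive, negative

Answer: negative negative negative positive negative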